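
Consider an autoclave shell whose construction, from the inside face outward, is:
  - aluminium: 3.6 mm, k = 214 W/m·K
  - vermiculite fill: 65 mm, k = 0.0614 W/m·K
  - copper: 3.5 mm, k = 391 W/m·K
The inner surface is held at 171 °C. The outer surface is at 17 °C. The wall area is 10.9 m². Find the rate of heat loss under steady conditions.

Model the wall as resistances in series:
R_aluminium = L/(kA) = 0.0036/(214×10.9) = 1.543×10^-6 K/W
R_vermiculite fill = L/(kA) = 0.065/(0.0614×10.9) = 0.09712 K/W
R_copper = L/(kA) = 0.0035/(391×10.9) = 8.212×10^-7 K/W
R_total = 0.09712 K/W
Q = ΔT / R_total = 154 / 0.09712

Q ≈ 1590 W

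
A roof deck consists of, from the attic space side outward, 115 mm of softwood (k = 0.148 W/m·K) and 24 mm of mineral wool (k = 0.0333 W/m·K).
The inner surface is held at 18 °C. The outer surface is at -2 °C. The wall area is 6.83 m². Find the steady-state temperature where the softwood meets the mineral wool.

T ≈ 7.62 °C

Thermal resistances in series:
R_softwood = L/(kA) = 0.115/(0.148×6.83) = 0.1138 K/W
R_mineral wool = L/(kA) = 0.024/(0.0333×6.83) = 0.1055 K/W
R_total = 0.2193 K/W;  Q = ΔT/R_total = 20/0.2193 = 91.2 W
T_interface = T_inner − Q·ΣR(inner→interface) = 18 − 91.2×0.1138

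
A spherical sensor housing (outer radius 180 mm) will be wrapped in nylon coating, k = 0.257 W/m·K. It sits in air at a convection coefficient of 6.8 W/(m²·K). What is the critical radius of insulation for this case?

For a sphere r_cr = 2k/h = 2×0.257/6.8
r_cr = 75.6 mm; since the bare radius (180 mm) is above r_cr, any added insulation will reduce heat loss.

r_cr ≈ 75.6 mm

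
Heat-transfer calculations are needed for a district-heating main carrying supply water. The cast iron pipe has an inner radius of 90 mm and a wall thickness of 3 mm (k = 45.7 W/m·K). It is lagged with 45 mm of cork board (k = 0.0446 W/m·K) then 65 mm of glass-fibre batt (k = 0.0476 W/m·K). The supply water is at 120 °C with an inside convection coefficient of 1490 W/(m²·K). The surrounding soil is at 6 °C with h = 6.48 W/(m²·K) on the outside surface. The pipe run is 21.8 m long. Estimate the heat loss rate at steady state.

Q ≈ 881 W

Treating each annulus and film as a series resistance:
R_inner film = 1/(h_i·2πr₁L) = 1/(1490×2π×0.09×21.8) = 5.444×10^-5 K/W
R_cast iron pipe wall = ln(93/90)/(2π×45.7×21.8) = 5.238×10^-6 K/W
R_cork board = ln(138/93)/(2π×0.0446×21.8) = 0.0646 K/W
R_glass-fibre batt = ln(203/138)/(2π×0.0476×21.8) = 0.0592 K/W
R_outer film = 1/(h_o·2πr_oL) = 1/(6.48×2π×0.203×21.8) = 0.00555 K/W
R_total = 0.1294 K/W
Q = ΔT/R_total = 114/0.1294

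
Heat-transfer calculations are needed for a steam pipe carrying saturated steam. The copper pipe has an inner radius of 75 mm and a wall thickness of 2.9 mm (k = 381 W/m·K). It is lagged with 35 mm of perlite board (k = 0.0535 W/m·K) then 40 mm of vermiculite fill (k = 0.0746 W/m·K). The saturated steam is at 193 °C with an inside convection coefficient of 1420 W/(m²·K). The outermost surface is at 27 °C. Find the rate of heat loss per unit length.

q′ ≈ 94.7 W/m

Radial resistances (cylindrical: R_cond = ln(r_o/r_i)/(2πkL), R_conv = 1/(h·2πrL)):
R_inner film = 1/(h_i·2πr₁L) = 1/(1420×2π×0.075×1) = 0.001494 K/W
R_copper pipe wall = ln(77.9/75)/(2π×381×1) = 1.585×10^-5 K/W
R_perlite board = ln(112.9/77.9)/(2π×0.0535×1) = 1.104 K/W
R_vermiculite fill = ln(152.9/112.9)/(2π×0.0746×1) = 0.647 K/W
R_total = 1.752 K/W
Q = ΔT/R_total = 166/1.752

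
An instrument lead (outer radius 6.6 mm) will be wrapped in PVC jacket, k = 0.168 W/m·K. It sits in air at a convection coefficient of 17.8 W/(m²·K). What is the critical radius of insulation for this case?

r_cr ≈ 9.44 mm

For a cylinder r_cr = k/h = 0.168/17.8
r_cr = 9.44 mm; since the bare radius (6.6 mm) is below r_cr, adding a thin layer of insulation will *increase* heat loss.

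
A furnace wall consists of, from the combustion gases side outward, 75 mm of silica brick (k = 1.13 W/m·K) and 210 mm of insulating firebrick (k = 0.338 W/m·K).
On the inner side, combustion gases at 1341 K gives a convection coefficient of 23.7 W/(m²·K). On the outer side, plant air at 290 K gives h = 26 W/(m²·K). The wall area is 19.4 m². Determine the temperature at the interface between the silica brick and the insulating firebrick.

T ≈ 1190 K

Using the resistance-network approach (series):
R_inner film = 1/(h_i·A) = 1/(23.7×19.4) = 0.002175 K/W
R_silica brick = L/(kA) = 0.075/(1.13×19.4) = 0.003421 K/W
R_insulating firebrick = L/(kA) = 0.21/(0.338×19.4) = 0.03203 K/W
R_outer film = 1/(h_o·A) = 1/(26×19.4) = 0.001983 K/W
R_total = 0.0396 K/W;  Q = ΔT/R_total = 1051/0.0396 = 26540 W
T_interface = T_inner − Q·ΣR(inner→interface) = 1341 − 26500×0.005596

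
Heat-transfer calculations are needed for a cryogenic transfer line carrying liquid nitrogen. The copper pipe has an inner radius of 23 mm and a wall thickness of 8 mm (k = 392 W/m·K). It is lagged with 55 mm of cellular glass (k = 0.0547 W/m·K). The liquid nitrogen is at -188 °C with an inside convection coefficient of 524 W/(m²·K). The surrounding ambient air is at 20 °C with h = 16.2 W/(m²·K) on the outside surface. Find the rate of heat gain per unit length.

q′ ≈ 67.2 W/m

Per-layer cylindrical resistances, series-summed:
R_inner film = 1/(h_i·2πr₁L) = 1/(524×2π×0.023×1) = 0.01321 K/W
R_copper pipe wall = ln(31/23)/(2π×392×1) = 1.212×10^-4 K/W
R_cellular glass = ln(86/31)/(2π×0.0547×1) = 2.969 K/W
R_outer film = 1/(h_o·2πr_oL) = 1/(16.2×2π×0.086×1) = 0.1142 K/W
R_total = 3.096 K/W
Q = ΔT/R_total = 208/3.096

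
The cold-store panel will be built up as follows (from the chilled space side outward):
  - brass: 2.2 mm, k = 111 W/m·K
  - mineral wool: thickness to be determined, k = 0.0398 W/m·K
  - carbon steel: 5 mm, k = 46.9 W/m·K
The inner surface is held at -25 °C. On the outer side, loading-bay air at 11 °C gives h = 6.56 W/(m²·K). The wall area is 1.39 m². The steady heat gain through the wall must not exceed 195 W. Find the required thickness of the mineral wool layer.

L ≈ 4.14 mm

Treating each layer as a thermal resistance in series:
R_brass = L/(kA) = 0.0022/(111×1.39) = 1.426×10^-5 K/W
R_carbon steel = L/(kA) = 0.005/(46.9×1.39) = 7.67×10^-5 K/W
R_outer film = 1/(h_o·A) = 1/(6.56×1.39) = 0.1097 K/W
Sum of the known resistances R_other = 0.1098 K/W
Required total resistance R_tot = ΔT/Q_allow = 36/195 = 0.1846 K/W
R_mineral wool = R_tot − R_other = 0.07486 K/W
L = R·k·A = 0.07486×0.0398×1.39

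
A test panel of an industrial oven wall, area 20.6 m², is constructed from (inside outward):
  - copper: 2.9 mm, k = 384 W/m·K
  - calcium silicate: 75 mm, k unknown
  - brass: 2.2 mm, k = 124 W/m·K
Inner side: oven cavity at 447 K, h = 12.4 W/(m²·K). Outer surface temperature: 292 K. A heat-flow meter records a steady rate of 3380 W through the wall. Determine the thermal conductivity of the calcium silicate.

Using the resistance-network approach (series):
R_inner film = 1/(h_i·A) = 1/(12.4×20.6) = 0.003915 K/W
R_copper = L/(kA) = 0.0029/(384×20.6) = 3.666×10^-7 K/W
R_brass = L/(kA) = 0.0022/(124×20.6) = 8.613×10^-7 K/W
Sum of known resistances R_other = 0.003916 K/W
Total R = ΔT/Q = 155/3380 = 0.04586 K/W
R_calcium silicate = R_total − R_other = 0.04194 K/W
k = L/(R·A) = 0.075/(0.04194×20.6)

k ≈ 0.0868 W/(m·K)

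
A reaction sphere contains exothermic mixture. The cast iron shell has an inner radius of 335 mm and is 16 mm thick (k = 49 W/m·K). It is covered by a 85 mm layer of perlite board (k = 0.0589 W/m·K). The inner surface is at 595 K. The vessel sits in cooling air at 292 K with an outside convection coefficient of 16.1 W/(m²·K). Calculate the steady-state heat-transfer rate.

Q ≈ 390 W

Radial (spherical) resistances in series:
R_cast iron shell = (1/0.335 − 1/0.351)/(4π×49) = 2.21×10^-4 K/W
R_perlite board = (1/0.351 − 1/0.436)/(4π×0.0589) = 0.7504 K/W
R_outer film = 1/(h·4πr_o²) = 1/(16.1×4π×0.436²) = 0.026 K/W
R_total = 0.7766 K/W
Q = ΔT/R_total = 303/0.7766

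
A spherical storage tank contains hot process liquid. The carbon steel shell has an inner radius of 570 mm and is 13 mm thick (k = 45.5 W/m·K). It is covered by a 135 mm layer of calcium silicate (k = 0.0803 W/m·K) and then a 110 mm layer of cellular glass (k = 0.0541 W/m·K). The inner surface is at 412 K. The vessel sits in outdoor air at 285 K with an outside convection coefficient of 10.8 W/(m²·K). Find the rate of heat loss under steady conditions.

Q ≈ 211 W

Each spherical layer contributes R = (1/r_i − 1/r_o)/(4πk):
R_carbon steel shell = (1/0.57 − 1/0.583)/(4π×45.5) = 6.842×10^-5 K/W
R_calcium silicate = (1/0.583 − 1/0.718)/(4π×0.0803) = 0.3196 K/W
R_cellular glass = (1/0.718 − 1/0.828)/(4π×0.0541) = 0.2722 K/W
R_outer film = 1/(h·4πr_o²) = 1/(10.8×4π×0.828²) = 0.01075 K/W
R_total = 0.6026 K/W
Q = ΔT/R_total = 127/0.6026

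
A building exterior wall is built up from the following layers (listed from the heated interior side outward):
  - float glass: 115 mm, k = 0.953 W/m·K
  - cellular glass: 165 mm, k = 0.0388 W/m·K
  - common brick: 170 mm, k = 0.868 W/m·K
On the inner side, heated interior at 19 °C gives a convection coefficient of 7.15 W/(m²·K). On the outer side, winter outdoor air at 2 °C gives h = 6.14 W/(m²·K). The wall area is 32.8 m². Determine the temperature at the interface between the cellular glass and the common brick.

Thermal resistances in series:
R_inner film = 1/(h_i·A) = 1/(7.15×32.8) = 0.004264 K/W
R_float glass = L/(kA) = 0.115/(0.953×32.8) = 0.003679 K/W
R_cellular glass = L/(kA) = 0.165/(0.0388×32.8) = 0.1297 K/W
R_common brick = L/(kA) = 0.17/(0.868×32.8) = 0.005971 K/W
R_outer film = 1/(h_o·A) = 1/(6.14×32.8) = 0.004965 K/W
R_total = 0.1485 K/W;  Q = ΔT/R_total = 17/0.1485 = 114.5 W
T_interface = T_inner − Q·ΣR(inner→interface) = 19 − 114×0.1376

T ≈ 3.25 °C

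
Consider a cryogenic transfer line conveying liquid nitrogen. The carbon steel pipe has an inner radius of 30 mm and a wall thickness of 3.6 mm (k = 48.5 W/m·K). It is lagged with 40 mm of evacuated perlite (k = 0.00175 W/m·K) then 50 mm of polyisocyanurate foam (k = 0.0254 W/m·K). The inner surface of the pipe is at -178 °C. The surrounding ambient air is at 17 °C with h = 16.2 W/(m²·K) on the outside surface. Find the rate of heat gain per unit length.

For a radial system each layer contributes R = ln(r_out/r_in)/(2πkL); films add R = 1/(hA).
R_carbon steel pipe wall = ln(33.6/30)/(2π×48.5×1) = 3.719×10^-4 K/W
R_evacuated perlite = ln(73.6/33.6)/(2π×0.00175×1) = 71.31 K/W
R_polyisocyanurate foam = ln(123.6/73.6)/(2π×0.0254×1) = 3.248 K/W
R_outer film = 1/(h_o·2πr_oL) = 1/(16.2×2π×0.1236×1) = 0.07949 K/W
R_total = 74.64 K/W
Q = ΔT/R_total = 195/74.64

q′ ≈ 2.61 W/m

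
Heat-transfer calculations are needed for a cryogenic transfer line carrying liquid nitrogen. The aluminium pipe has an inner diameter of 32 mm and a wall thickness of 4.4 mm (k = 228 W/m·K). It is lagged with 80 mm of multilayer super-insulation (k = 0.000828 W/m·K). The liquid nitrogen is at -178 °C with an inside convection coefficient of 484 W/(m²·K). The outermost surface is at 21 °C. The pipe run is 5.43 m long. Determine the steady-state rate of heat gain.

Cylindrical conduction, so R = ln(r₂/r₁)/(2πkL) per layer, in series:
R_inner film = 1/(h_i·2πr₁L) = 1/(484×2π×0.016×5.43) = 0.003785 K/W
R_aluminium pipe wall = ln(20.4/16)/(2π×228×5.43) = 3.123×10^-5 K/W
R_multilayer super-insulation = ln(100.4/20.4)/(2π×0.000828×5.43) = 56.41 K/W
R_total = 56.42 K/W
Q = ΔT/R_total = 199/56.42

Q ≈ 3.53 W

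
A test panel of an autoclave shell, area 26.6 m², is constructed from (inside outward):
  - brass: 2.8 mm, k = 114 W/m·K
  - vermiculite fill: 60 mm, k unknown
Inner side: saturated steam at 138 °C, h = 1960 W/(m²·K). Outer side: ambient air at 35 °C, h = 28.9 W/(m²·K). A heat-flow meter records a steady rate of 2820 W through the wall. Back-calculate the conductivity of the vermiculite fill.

k ≈ 0.0641 W/(m·K)

Model the wall as resistances in series:
R_inner film = 1/(h_i·A) = 1/(1960×26.6) = 1.918×10^-5 K/W
R_brass = L/(kA) = 0.0028/(114×26.6) = 9.234×10^-7 K/W
R_outer film = 1/(h_o·A) = 1/(28.9×26.6) = 0.001301 K/W
Sum of known resistances R_other = 0.001321 K/W
Total R = ΔT/Q = 103/2820 = 0.03652 K/W
R_vermiculite fill = R_total − R_other = 0.0352 K/W
k = L/(R·A) = 0.06/(0.0352×26.6)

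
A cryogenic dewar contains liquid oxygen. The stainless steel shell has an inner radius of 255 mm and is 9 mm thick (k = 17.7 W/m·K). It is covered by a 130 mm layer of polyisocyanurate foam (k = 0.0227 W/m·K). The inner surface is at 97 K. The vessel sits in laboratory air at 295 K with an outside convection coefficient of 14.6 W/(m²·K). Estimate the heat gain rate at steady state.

Radial (spherical) resistances in series:
R_stainless steel shell = (1/0.255 − 1/0.264)/(4π×17.7) = 6.011×10^-4 K/W
R_polyisocyanurate foam = (1/0.264 − 1/0.394)/(4π×0.0227) = 4.381 K/W
R_outer film = 1/(h·4πr_o²) = 1/(14.6×4π×0.394²) = 0.03511 K/W
R_total = 4.417 K/W
Q = ΔT/R_total = 198/4.417

Q ≈ 44.8 W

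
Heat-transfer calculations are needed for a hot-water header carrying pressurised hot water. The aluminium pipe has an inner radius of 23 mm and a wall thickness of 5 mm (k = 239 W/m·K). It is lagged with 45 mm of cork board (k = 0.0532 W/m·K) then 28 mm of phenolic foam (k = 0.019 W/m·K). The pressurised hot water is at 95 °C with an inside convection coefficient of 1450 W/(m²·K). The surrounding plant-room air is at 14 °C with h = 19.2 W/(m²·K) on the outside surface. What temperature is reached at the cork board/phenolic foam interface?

Radial resistances (cylindrical: R_cond = ln(r_o/r_i)/(2πkL), R_conv = 1/(h·2πrL)):
R_inner film = 1/(h_i·2πr₁L) = 1/(1450×2π×0.023×1) = 0.004772 K/W
R_aluminium pipe wall = ln(28/23)/(2π×239×1) = 1.31×10^-4 K/W
R_cork board = ln(73/28)/(2π×0.0532×1) = 2.867 K/W
R_phenolic foam = ln(101/73)/(2π×0.019×1) = 2.72 K/W
R_outer film = 1/(h_o·2πr_oL) = 1/(19.2×2π×0.101×1) = 0.08207 K/W
R_total = 5.673 K/W
Q = ΔT/R_total = 81/5.673
Q = 14.3 W/m
T_interface = T_inner − Q·ΣR(inner→interface) = 95 − 14.3×2.872

T ≈ 54 °C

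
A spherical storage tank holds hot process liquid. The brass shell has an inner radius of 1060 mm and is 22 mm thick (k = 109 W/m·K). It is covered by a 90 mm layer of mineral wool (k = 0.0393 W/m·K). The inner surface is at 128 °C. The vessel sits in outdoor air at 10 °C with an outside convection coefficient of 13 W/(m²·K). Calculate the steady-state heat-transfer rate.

Q ≈ 796 W

Spherical conduction: R = (1/r_in − 1/r_out)/(4πk) per layer; series-sum.
R_brass shell = (1/1.06 − 1/1.082)/(4π×109) = 1.4×10^-5 K/W
R_mineral wool = (1/1.082 − 1/1.172)/(4π×0.0393) = 0.1437 K/W
R_outer film = 1/(h·4πr_o²) = 1/(13×4π×1.172²) = 0.004456 K/W
R_total = 0.1482 K/W
Q = ΔT/R_total = 118/0.1482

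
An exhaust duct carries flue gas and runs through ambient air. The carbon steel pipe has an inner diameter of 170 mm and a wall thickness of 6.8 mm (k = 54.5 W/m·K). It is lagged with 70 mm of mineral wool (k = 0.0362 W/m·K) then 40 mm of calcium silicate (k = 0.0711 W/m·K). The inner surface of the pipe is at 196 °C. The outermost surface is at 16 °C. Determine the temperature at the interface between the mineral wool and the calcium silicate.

T ≈ 45.8 °C

Radial resistances (cylindrical: R_cond = ln(r_o/r_i)/(2πkL), R_conv = 1/(h·2πrL)):
R_carbon steel pipe wall = ln(91.8/85)/(2π×54.5×1) = 2.247×10^-4 K/W
R_mineral wool = ln(161.8/91.8)/(2π×0.0362×1) = 2.492 K/W
R_calcium silicate = ln(201.8/161.8)/(2π×0.0711×1) = 0.4945 K/W
R_total = 2.986 K/W
Q = ΔT/R_total = 180/2.986
Q = 60.3 W/m
T_interface = T_inner − Q·ΣR(inner→interface) = 196 − 60.3×2.492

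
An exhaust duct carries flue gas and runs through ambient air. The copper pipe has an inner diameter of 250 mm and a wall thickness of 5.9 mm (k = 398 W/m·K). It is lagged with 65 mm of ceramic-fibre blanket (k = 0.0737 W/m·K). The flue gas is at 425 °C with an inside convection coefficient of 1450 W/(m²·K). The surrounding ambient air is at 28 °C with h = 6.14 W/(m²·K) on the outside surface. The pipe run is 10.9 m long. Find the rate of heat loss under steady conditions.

Q ≈ 4310 W

For a radial system each layer contributes R = ln(r_out/r_in)/(2πkL); films add R = 1/(hA).
R_inner film = 1/(h_i·2πr₁L) = 1/(1450×2π×0.125×10.9) = 8.056×10^-5 K/W
R_copper pipe wall = ln(130.9/125)/(2π×398×10.9) = 1.692×10^-6 K/W
R_ceramic-fibre blanket = ln(195.9/130.9)/(2π×0.0737×10.9) = 0.07988 K/W
R_outer film = 1/(h_o·2πr_oL) = 1/(6.14×2π×0.1959×10.9) = 0.01214 K/W
R_total = 0.0921 K/W
Q = ΔT/R_total = 397/0.0921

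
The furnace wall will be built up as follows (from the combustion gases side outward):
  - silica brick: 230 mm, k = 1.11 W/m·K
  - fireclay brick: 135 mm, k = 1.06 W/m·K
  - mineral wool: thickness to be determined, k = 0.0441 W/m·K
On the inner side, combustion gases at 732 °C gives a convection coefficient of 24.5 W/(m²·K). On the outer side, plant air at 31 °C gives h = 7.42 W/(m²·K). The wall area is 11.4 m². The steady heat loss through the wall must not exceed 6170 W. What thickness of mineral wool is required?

L ≈ 34.6 mm

Treating each layer as a thermal resistance in series:
R_inner film = 1/(h_i·A) = 1/(24.5×11.4) = 0.00358 K/W
R_silica brick = L/(kA) = 0.23/(1.11×11.4) = 0.01818 K/W
R_fireclay brick = L/(kA) = 0.135/(1.06×11.4) = 0.01117 K/W
R_outer film = 1/(h_o·A) = 1/(7.42×11.4) = 0.01182 K/W
Sum of the known resistances R_other = 0.04475 K/W
Required total resistance R_tot = ΔT/Q_allow = 701/6170 = 0.1136 K/W
R_mineral wool = R_tot − R_other = 0.06886 K/W
L = R·k·A = 0.06886×0.0441×11.4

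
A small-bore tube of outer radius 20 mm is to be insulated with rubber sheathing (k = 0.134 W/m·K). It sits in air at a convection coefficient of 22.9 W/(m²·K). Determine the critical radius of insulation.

For a cylinder r_cr = k/h = 0.134/22.9
r_cr = 5.85 mm; since the bare radius (20 mm) is above r_cr, any added insulation will reduce heat loss.

r_cr ≈ 5.85 mm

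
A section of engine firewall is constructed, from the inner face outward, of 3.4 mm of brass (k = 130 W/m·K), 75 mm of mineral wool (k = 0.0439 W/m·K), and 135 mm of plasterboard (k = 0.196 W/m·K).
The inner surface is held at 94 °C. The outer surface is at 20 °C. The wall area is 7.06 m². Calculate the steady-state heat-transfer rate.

Using the resistance-network approach (series):
R_brass = L/(kA) = 0.0034/(130×7.06) = 3.705×10^-6 K/W
R_mineral wool = L/(kA) = 0.075/(0.0439×7.06) = 0.242 K/W
R_plasterboard = L/(kA) = 0.135/(0.196×7.06) = 0.09756 K/W
R_total = 0.3396 K/W
Q = ΔT / R_total = 74 / 0.3396

Q ≈ 218 W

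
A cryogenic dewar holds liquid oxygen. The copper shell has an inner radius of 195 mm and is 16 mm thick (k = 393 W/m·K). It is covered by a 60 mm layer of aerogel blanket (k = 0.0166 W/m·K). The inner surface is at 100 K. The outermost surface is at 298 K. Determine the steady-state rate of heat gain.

Each spherical layer contributes R = (1/r_i − 1/r_o)/(4πk):
R_copper shell = (1/0.195 − 1/0.211)/(4π×393) = 7.874×10^-5 K/W
R_aerogel blanket = (1/0.211 − 1/0.271)/(4π×0.0166) = 5.03 K/W
R_total = 5.03 K/W
Q = ΔT/R_total = 198/5.03

Q ≈ 39.4 W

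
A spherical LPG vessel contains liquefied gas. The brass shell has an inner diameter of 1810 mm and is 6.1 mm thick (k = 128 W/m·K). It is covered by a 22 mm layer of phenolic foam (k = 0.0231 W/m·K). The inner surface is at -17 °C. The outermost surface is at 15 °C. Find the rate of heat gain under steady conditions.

For a spherical shell R = (1/r₁ − 1/r₂)/(4πk); film R = 1/(h·4πr²). In series:
R_brass shell = (1/0.905 − 1/0.9111)/(4π×128) = 4.599×10^-6 K/W
R_phenolic foam = (1/0.9111 − 1/0.9331)/(4π×0.0231) = 0.08915 K/W
R_total = 0.08915 K/W
Q = ΔT/R_total = 32/0.08915

Q ≈ 359 W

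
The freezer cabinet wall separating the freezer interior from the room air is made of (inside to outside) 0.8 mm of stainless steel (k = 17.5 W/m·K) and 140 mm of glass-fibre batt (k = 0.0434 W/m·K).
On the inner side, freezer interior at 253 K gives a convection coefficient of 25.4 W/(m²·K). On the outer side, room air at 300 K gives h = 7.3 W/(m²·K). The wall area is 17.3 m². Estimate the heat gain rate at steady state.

Q ≈ 239 W

Model the wall as resistances in series:
R_inner film = 1/(h_i·A) = 1/(25.4×17.3) = 0.002276 K/W
R_stainless steel = L/(kA) = 0.0008/(17.5×17.3) = 2.642×10^-6 K/W
R_glass-fibre batt = L/(kA) = 0.14/(0.0434×17.3) = 0.1865 K/W
R_outer film = 1/(h_o·A) = 1/(7.3×17.3) = 0.007918 K/W
R_total = 0.1967 K/W
Q = ΔT / R_total = 47 / 0.1967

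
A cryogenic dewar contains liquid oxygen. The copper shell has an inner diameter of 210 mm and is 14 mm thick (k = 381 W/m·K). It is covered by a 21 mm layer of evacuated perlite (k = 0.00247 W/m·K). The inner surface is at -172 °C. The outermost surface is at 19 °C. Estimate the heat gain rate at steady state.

For a spherical shell R = (1/r₁ − 1/r₂)/(4πk); film R = 1/(h·4πr²). In series:
R_copper shell = (1/0.105 − 1/0.119)/(4π×381) = 2.34×10^-4 K/W
R_evacuated perlite = (1/0.119 − 1/0.14)/(4π×0.00247) = 40.61 K/W
R_total = 40.61 K/W
Q = ΔT/R_total = 191/40.61

Q ≈ 4.7 W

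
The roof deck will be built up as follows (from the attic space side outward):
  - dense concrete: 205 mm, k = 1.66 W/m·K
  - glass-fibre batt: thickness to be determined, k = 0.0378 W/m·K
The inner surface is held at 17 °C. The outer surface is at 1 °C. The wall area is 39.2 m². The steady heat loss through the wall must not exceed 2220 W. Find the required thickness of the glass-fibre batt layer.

Treating each layer as a thermal resistance in series:
R_dense concrete = L/(kA) = 0.205/(1.66×39.2) = 0.00315 K/W
Sum of the known resistances R_other = 0.00315 K/W
Required total resistance R_tot = ΔT/Q_allow = 16/2220 = 0.007207 K/W
R_glass-fibre batt = R_tot − R_other = 0.004057 K/W
L = R·k·A = 0.004057×0.0378×39.2

L ≈ 6.01 mm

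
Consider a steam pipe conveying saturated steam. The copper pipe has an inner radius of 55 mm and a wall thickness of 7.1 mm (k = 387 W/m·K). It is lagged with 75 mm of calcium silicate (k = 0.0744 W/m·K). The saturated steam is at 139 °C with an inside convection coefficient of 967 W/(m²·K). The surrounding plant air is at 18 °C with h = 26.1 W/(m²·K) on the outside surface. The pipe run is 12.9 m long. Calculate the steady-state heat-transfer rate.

For a radial system each layer contributes R = ln(r_out/r_in)/(2πkL); films add R = 1/(hA).
R_inner film = 1/(h_i·2πr₁L) = 1/(967×2π×0.055×12.9) = 2.32×10^-4 K/W
R_copper pipe wall = ln(62.1/55)/(2π×387×12.9) = 3.871×10^-6 K/W
R_calcium silicate = ln(137.1/62.1)/(2π×0.0744×12.9) = 0.1313 K/W
R_outer film = 1/(h_o·2πr_oL) = 1/(26.1×2π×0.1371×12.9) = 0.003448 K/W
R_total = 0.135 K/W
Q = ΔT/R_total = 121/0.135

Q ≈ 896 W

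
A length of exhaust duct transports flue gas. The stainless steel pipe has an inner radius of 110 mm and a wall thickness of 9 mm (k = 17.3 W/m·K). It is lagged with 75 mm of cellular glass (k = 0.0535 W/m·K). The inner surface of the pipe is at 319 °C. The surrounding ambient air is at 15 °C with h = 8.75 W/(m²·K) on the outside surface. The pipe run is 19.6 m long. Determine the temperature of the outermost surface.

Cylindrical conduction, so R = ln(r₂/r₁)/(2πkL) per layer, in series:
R_stainless steel pipe wall = ln(119/110)/(2π×17.3×19.6) = 3.691×10^-5 K/W
R_cellular glass = ln(194/119)/(2π×0.0535×19.6) = 0.07418 K/W
R_outer film = 1/(h_o·2πr_oL) = 1/(8.75×2π×0.194×19.6) = 0.004784 K/W
R_total = 0.079 K/W
Q = ΔT/R_total = 304/0.079
Q = 3850 W
T_interface = T_inner − Q·ΣR(inner→interface) = 319 − 3850×0.07422

T ≈ 33.4 °C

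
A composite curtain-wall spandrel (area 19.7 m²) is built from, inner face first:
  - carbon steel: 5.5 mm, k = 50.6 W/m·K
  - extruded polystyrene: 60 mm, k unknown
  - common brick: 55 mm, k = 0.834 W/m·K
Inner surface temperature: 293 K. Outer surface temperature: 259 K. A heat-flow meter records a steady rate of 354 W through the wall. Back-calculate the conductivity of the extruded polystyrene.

Using the resistance-network approach (series):
R_carbon steel = L/(kA) = 0.0055/(50.6×19.7) = 5.518×10^-6 K/W
R_common brick = L/(kA) = 0.055/(0.834×19.7) = 0.003348 K/W
Sum of known resistances R_other = 0.003353 K/W
Total R = ΔT/Q = 34/354 = 0.09605 K/W
R_extruded polystyrene = R_total − R_other = 0.09269 K/W
k = L/(R·A) = 0.06/(0.09269×19.7)

k ≈ 0.0329 W/(m·K)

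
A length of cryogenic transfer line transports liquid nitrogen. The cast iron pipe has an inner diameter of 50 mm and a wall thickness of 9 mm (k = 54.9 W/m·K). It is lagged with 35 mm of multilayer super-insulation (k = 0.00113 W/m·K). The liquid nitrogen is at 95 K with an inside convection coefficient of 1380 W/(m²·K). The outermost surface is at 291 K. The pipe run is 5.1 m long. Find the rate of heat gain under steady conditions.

Q ≈ 10 W

Treating each annulus and film as a series resistance:
R_inner film = 1/(h_i·2πr₁L) = 1/(1380×2π×0.025×5.1) = 9.045×10^-4 K/W
R_cast iron pipe wall = ln(34/25)/(2π×54.9×5.1) = 1.748×10^-4 K/W
R_multilayer super-insulation = ln(69/34)/(2π×0.00113×5.1) = 19.55 K/W
R_total = 19.55 K/W
Q = ΔT/R_total = 196/19.55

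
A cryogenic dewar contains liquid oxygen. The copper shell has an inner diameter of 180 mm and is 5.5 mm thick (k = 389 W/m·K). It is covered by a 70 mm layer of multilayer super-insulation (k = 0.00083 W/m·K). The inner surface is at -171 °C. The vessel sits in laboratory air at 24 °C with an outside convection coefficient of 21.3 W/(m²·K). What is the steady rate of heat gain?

Q ≈ 0.459 W

For a spherical shell R = (1/r₁ − 1/r₂)/(4πk); film R = 1/(h·4πr²). In series:
R_copper shell = (1/0.09 − 1/0.0955)/(4π×389) = 1.309×10^-4 K/W
R_multilayer super-insulation = (1/0.0955 − 1/0.1655)/(4π×0.00083) = 424.6 K/W
R_outer film = 1/(h·4πr_o²) = 1/(21.3×4π×0.1655²) = 0.1364 K/W
R_total = 424.8 K/W
Q = ΔT/R_total = 195/424.8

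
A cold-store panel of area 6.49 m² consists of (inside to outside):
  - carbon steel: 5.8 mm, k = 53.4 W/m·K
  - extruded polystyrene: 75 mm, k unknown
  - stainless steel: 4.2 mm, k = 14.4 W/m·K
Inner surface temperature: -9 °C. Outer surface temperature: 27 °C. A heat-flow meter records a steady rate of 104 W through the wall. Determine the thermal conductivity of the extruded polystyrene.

k ≈ 0.0334 W/(m·K)

Thermal resistances in series:
R_carbon steel = L/(kA) = 0.0058/(53.4×6.49) = 1.674×10^-5 K/W
R_stainless steel = L/(kA) = 0.0042/(14.4×6.49) = 4.494×10^-5 K/W
Sum of known resistances R_other = 6.168×10^-5 K/W
Total R = ΔT/Q = 36/104 = 0.3462 K/W
R_extruded polystyrene = R_total − R_other = 0.3461 K/W
k = L/(R·A) = 0.075/(0.3461×6.49)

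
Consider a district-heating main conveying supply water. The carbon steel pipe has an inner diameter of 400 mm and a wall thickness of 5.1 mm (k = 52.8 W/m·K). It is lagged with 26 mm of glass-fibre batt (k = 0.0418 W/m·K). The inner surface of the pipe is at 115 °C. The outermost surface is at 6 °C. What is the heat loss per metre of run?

q′ ≈ 240 W/m

Per-layer cylindrical resistances, series-summed:
R_carbon steel pipe wall = ln(205.1/200)/(2π×52.8×1) = 7.59×10^-5 K/W
R_glass-fibre batt = ln(231.1/205.1)/(2π×0.0418×1) = 0.4544 K/W
R_total = 0.4545 K/W
Q = ΔT/R_total = 109/0.4545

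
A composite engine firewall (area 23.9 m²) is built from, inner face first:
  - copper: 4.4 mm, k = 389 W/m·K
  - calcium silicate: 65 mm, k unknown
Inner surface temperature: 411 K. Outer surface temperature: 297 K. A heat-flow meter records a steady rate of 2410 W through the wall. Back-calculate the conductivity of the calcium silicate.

k ≈ 0.0575 W/(m·K)

Using the resistance-network approach (series):
R_copper = L/(kA) = 0.0044/(389×23.9) = 4.733×10^-7 K/W
Sum of known resistances R_other = 4.733×10^-7 K/W
Total R = ΔT/Q = 114/2410 = 0.0473 K/W
R_calcium silicate = R_total − R_other = 0.0473 K/W
k = L/(R·A) = 0.065/(0.0473×23.9)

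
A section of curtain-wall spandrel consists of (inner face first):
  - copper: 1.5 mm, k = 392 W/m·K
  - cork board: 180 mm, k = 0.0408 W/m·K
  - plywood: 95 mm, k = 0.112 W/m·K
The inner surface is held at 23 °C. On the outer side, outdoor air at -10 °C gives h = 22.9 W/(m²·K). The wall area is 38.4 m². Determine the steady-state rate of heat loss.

Thermal resistances in series:
R_copper = L/(kA) = 0.0015/(392×38.4) = 9.965×10^-8 K/W
R_cork board = L/(kA) = 0.18/(0.0408×38.4) = 0.1149 K/W
R_plywood = L/(kA) = 0.095/(0.112×38.4) = 0.02209 K/W
R_outer film = 1/(h_o·A) = 1/(22.9×38.4) = 0.001137 K/W
R_total = 0.1381 K/W
Q = ΔT / R_total = 33 / 0.1381

Q ≈ 239 W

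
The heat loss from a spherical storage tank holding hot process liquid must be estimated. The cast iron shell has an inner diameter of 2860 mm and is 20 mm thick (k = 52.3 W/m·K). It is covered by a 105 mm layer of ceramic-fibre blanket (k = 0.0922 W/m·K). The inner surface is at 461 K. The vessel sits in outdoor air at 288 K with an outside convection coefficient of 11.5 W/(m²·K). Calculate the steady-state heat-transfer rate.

Radial (spherical) resistances in series:
R_cast iron shell = (1/1.43 − 1/1.45)/(4π×52.3) = 1.468×10^-5 K/W
R_ceramic-fibre blanket = (1/1.45 − 1/1.555)/(4π×0.0922) = 0.04019 K/W
R_outer film = 1/(h·4πr_o²) = 1/(11.5×4π×1.555²) = 0.002862 K/W
R_total = 0.04307 K/W
Q = ΔT/R_total = 173/0.04307

Q ≈ 4020 W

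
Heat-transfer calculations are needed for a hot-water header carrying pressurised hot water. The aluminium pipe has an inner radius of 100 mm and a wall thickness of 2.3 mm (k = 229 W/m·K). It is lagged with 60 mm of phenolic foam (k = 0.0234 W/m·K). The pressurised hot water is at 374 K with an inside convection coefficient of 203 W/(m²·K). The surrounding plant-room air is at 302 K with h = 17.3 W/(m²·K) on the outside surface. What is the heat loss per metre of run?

Per-layer cylindrical resistances, series-summed:
R_inner film = 1/(h_i·2πr₁L) = 1/(203×2π×0.1×1) = 0.00784 K/W
R_aluminium pipe wall = ln(102.3/100)/(2π×229×1) = 1.58×10^-5 K/W
R_phenolic foam = ln(162.3/102.3)/(2π×0.0234×1) = 3.139 K/W
R_outer film = 1/(h_o·2πr_oL) = 1/(17.3×2π×0.1623×1) = 0.05668 K/W
R_total = 3.204 K/W
Q = ΔT/R_total = 72/3.204

q′ ≈ 22.5 W/m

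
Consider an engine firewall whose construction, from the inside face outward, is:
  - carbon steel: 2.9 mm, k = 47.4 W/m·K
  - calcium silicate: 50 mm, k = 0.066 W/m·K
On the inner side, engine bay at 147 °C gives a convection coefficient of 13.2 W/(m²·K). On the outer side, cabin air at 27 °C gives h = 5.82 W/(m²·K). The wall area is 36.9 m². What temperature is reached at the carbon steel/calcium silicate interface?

T ≈ 138 °C

Thermal resistances in series:
R_inner film = 1/(h_i·A) = 1/(13.2×36.9) = 0.002053 K/W
R_carbon steel = L/(kA) = 0.0029/(47.4×36.9) = 1.658×10^-6 K/W
R_calcium silicate = L/(kA) = 0.05/(0.066×36.9) = 0.02053 K/W
R_outer film = 1/(h_o·A) = 1/(5.82×36.9) = 0.004656 K/W
R_total = 0.02724 K/W;  Q = ΔT/R_total = 120/0.02724 = 4405 W
T_interface = T_inner − Q·ΣR(inner→interface) = 147 − 4410×0.002055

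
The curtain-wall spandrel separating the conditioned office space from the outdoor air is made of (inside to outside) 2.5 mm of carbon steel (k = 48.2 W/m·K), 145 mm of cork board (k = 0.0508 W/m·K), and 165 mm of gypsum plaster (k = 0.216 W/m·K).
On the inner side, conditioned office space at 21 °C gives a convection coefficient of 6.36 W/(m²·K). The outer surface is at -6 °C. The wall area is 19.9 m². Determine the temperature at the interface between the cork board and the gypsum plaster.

Model the wall as resistances in series:
R_inner film = 1/(h_i·A) = 1/(6.36×19.9) = 0.007901 K/W
R_carbon steel = L/(kA) = 0.0025/(48.2×19.9) = 2.606×10^-6 K/W
R_cork board = L/(kA) = 0.145/(0.0508×19.9) = 0.1434 K/W
R_gypsum plaster = L/(kA) = 0.165/(0.216×19.9) = 0.03839 K/W
R_total = 0.1897 K/W;  Q = ΔT/R_total = 27/0.1897 = 142.3 W
T_interface = T_inner − Q·ΣR(inner→interface) = 21 − 142×0.1513

T ≈ -0.537 °C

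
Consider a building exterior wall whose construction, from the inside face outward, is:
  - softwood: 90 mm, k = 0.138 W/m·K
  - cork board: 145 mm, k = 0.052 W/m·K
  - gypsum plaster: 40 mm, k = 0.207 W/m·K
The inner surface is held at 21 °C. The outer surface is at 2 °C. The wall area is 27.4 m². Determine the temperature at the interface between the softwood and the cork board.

T ≈ 17.6 °C

Series thermal resistances:
R_softwood = L/(kA) = 0.09/(0.138×27.4) = 0.0238 K/W
R_cork board = L/(kA) = 0.145/(0.052×27.4) = 0.1018 K/W
R_gypsum plaster = L/(kA) = 0.04/(0.207×27.4) = 0.007052 K/W
R_total = 0.1326 K/W;  Q = ΔT/R_total = 19/0.1326 = 143.3 W
T_interface = T_inner − Q·ΣR(inner→interface) = 21 − 143×0.0238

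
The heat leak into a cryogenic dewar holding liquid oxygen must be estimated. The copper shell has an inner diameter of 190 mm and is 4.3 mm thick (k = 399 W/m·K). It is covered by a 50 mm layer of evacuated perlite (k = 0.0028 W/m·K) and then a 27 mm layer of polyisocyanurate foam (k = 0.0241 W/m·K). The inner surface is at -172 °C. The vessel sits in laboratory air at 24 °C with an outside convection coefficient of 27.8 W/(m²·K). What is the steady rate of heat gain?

Q ≈ 1.97 W

Spherical conduction: R = (1/r_in − 1/r_out)/(4πk) per layer; series-sum.
R_copper shell = (1/0.095 − 1/0.0993)/(4π×399) = 9.091×10^-5 K/W
R_evacuated perlite = (1/0.0993 − 1/0.1493)/(4π×0.0028) = 95.85 K/W
R_polyisocyanurate foam = (1/0.1493 − 1/0.1763)/(4π×0.0241) = 3.387 K/W
R_outer film = 1/(h·4πr_o²) = 1/(27.8×4π×0.1763²) = 0.0921 K/W
R_total = 99.33 K/W
Q = ΔT/R_total = 196/99.33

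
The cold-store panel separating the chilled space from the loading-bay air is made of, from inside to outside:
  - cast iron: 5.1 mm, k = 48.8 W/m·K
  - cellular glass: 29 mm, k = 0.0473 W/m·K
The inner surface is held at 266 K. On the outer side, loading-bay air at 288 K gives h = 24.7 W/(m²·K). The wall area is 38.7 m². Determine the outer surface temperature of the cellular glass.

Series thermal resistances:
R_cast iron = L/(kA) = 0.0051/(48.8×38.7) = 2.7×10^-6 K/W
R_cellular glass = L/(kA) = 0.029/(0.0473×38.7) = 0.01584 K/W
R_outer film = 1/(h_o·A) = 1/(24.7×38.7) = 0.001046 K/W
R_total = 0.01689 K/W;  Q = ΔT/R_total = 22/0.01689 = 1302 W
T_interface = T_inner + Q·ΣR(inner→interface) = 266 + 1300×0.01585

T ≈ 287 K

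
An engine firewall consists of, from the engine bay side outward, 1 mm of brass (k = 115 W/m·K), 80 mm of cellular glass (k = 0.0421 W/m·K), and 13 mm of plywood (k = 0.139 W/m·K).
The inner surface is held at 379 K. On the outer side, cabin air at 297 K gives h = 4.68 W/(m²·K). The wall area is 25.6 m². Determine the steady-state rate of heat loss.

Q ≈ 951 W

Using the resistance-network approach (series):
R_brass = L/(kA) = 0.001/(115×25.6) = 3.397×10^-7 K/W
R_cellular glass = L/(kA) = 0.08/(0.0421×25.6) = 0.07423 K/W
R_plywood = L/(kA) = 0.013/(0.139×25.6) = 0.003653 K/W
R_outer film = 1/(h_o·A) = 1/(4.68×25.6) = 0.008347 K/W
R_total = 0.08623 K/W
Q = ΔT / R_total = 82 / 0.08623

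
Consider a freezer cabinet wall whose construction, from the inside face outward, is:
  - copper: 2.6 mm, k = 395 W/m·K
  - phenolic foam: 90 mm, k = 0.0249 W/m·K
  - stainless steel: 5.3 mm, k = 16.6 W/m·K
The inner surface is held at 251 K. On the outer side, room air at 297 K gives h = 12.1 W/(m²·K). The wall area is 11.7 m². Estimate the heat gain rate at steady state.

Q ≈ 146 W

Model the wall as resistances in series:
R_copper = L/(kA) = 0.0026/(395×11.7) = 5.626×10^-7 K/W
R_phenolic foam = L/(kA) = 0.09/(0.0249×11.7) = 0.3089 K/W
R_stainless steel = L/(kA) = 0.0053/(16.6×11.7) = 2.729×10^-5 K/W
R_outer film = 1/(h_o·A) = 1/(12.1×11.7) = 0.007064 K/W
R_total = 0.316 K/W
Q = ΔT / R_total = 46 / 0.316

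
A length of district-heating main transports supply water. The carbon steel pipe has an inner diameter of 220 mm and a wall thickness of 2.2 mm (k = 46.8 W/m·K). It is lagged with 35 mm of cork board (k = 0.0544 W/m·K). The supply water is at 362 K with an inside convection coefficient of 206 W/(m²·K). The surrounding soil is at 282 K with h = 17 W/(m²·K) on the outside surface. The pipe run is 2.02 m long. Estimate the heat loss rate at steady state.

Q ≈ 187 W

Radial resistances (cylindrical: R_cond = ln(r_o/r_i)/(2πkL), R_conv = 1/(h·2πrL)):
R_inner film = 1/(h_i·2πr₁L) = 1/(206×2π×0.11×2.02) = 0.003477 K/W
R_carbon steel pipe wall = ln(112.2/110)/(2π×46.8×2.02) = 3.334×10^-5 K/W
R_cork board = ln(147.2/112.2)/(2π×0.0544×2.02) = 0.3932 K/W
R_outer film = 1/(h_o·2πr_oL) = 1/(17×2π×0.1472×2.02) = 0.03149 K/W
R_total = 0.4282 K/W
Q = ΔT/R_total = 80/0.4282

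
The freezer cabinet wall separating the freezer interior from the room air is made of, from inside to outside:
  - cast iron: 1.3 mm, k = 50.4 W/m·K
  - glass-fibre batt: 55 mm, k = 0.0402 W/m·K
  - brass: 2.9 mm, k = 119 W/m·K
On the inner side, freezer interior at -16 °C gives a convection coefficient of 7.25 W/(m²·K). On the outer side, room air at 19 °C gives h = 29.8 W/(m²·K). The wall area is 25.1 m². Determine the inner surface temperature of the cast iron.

Series thermal resistances:
R_inner film = 1/(h_i·A) = 1/(7.25×25.1) = 0.005495 K/W
R_cast iron = L/(kA) = 0.0013/(50.4×25.1) = 1.028×10^-6 K/W
R_glass-fibre batt = L/(kA) = 0.055/(0.0402×25.1) = 0.05451 K/W
R_brass = L/(kA) = 0.0029/(119×25.1) = 9.709×10^-7 K/W
R_outer film = 1/(h_o·A) = 1/(29.8×25.1) = 0.001337 K/W
R_total = 0.06134 K/W;  Q = ΔT/R_total = 35/0.06134 = 570.6 W
T_interface = T_inner + Q·ΣR(inner→interface) = -16 + 571×0.005495

T ≈ -12.9 °C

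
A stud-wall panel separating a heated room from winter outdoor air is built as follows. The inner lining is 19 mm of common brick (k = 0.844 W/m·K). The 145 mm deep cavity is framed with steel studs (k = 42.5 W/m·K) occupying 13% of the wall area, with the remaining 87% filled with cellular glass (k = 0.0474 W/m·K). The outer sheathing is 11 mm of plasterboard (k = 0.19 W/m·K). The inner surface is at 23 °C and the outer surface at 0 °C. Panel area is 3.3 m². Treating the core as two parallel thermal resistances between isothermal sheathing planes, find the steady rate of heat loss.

Q ≈ 713 W

Sheathing layers in series; stud and cavity paths in parallel between them.
R_inner = 0.019/(0.844×3.3) = 0.006822 K/W
R_stud  = 0.145/(42.5×0.13×3.3) = 0.007953 K/W
R_cav   = 0.145/(0.0474×0.87×3.3) = 1.066 K/W
1/R_core = 1/R_stud + 1/R_cav → R_core = 0.007894 K/W
R_outer = 0.011/(0.19×3.3) = 0.01754 K/W
R_total = 0.03226 K/W
Q = ΔT/R_total = 23/0.03226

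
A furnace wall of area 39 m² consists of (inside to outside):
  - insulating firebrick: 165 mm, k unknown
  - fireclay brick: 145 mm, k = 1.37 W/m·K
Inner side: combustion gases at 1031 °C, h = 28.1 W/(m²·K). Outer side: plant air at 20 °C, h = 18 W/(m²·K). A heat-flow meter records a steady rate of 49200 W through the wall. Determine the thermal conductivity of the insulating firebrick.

k ≈ 0.273 W/(m·K)

Series thermal resistances:
R_inner film = 1/(h_i·A) = 1/(28.1×39) = 9.125×10^-4 K/W
R_fireclay brick = L/(kA) = 0.145/(1.37×39) = 0.002714 K/W
R_outer film = 1/(h_o·A) = 1/(18×39) = 0.001425 K/W
Sum of known resistances R_other = 0.005051 K/W
Total R = ΔT/Q = 1011/49200 = 0.02055 K/W
R_insulating firebrick = R_total − R_other = 0.0155 K/W
k = L/(R·A) = 0.165/(0.0155×39)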